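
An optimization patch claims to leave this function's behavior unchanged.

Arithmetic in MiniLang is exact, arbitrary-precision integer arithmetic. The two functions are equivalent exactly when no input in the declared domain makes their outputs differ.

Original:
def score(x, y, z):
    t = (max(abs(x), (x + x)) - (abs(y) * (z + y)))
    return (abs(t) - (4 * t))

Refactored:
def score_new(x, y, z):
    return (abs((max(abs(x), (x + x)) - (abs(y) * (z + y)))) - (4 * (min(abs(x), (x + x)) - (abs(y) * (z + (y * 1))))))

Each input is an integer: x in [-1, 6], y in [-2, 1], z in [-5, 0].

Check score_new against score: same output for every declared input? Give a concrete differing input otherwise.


Input x=-1, y=-2, z=-5: -45 from score versus -33 from score_new.
verdict: not equivalent; witness: x=-1, y=-2, z=-5


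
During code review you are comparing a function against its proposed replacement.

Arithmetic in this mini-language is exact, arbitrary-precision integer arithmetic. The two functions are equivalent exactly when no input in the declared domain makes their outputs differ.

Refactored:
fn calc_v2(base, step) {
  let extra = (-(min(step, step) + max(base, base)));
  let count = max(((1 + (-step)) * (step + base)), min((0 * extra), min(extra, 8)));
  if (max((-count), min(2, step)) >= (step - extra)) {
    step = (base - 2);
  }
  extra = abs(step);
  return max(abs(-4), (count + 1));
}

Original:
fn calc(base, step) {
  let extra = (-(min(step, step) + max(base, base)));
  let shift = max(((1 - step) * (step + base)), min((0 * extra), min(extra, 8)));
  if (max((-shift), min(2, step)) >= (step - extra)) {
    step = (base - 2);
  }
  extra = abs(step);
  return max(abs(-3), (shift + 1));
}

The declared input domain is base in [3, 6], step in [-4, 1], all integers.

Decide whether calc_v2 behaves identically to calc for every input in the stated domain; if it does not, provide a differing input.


base=3, step=-4 yields 3 from calc but 4 from calc_v2.
verdict: not equivalent; witness: base=3, step=-4


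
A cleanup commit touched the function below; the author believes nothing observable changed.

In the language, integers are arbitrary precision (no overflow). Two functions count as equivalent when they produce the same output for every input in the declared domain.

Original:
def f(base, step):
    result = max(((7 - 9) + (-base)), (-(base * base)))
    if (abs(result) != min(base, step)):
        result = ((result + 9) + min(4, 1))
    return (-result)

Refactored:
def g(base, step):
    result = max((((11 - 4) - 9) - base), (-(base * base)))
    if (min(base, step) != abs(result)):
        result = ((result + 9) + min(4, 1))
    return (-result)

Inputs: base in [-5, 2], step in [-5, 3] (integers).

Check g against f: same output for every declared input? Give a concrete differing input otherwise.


This is a faithful refactor — arithmetic usage differs; constant usage differs, but the computed results match everywhere.
Spot check at base=2, step=2 — f: result := -4 | (abs(result) != min(base, step)): true | result := 6 | result -6. g: result := -4 | (min(base, step) != abs(result)): true | result := 6 | result -6. Both give -6.
Checked all 72 inputs in the declared domain: the outputs agree on every one.
verdict: equivalent


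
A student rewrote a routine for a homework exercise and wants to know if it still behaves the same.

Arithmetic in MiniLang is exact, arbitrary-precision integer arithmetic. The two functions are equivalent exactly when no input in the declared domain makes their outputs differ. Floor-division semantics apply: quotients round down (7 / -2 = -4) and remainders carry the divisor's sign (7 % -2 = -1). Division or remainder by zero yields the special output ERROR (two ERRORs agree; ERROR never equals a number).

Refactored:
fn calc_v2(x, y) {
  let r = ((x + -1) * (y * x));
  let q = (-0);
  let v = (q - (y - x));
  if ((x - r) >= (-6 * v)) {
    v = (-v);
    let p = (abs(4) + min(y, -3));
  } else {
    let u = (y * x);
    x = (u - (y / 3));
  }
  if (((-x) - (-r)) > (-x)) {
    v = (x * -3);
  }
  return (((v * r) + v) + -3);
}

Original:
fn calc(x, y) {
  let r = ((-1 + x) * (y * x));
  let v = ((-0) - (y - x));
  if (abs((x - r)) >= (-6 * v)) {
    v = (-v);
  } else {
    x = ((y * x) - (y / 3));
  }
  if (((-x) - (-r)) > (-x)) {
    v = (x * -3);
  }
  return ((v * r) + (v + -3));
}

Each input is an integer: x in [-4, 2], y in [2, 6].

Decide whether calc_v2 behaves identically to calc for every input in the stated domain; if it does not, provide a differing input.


Consider the input x=-4, y=2.
calc: r=40, then v=-6, then (abs((x - r)) >= (-6 * v)) is true, then v=6, then (((-x) - (-r)) > (-x)) is true, then v=12, then returns 489
calc_v2: r=40, then q=0, then v=-6, then ((x - r) >= (-6 * v)) is false, then u=-8, then x=-8, then (((-x) - (-r)) > (-x)) is true, then v=24, then returns 981
489 and 981 differ, so these are not the same function on this domain.
verdict: not equivalent; witness: x=-4, y=2


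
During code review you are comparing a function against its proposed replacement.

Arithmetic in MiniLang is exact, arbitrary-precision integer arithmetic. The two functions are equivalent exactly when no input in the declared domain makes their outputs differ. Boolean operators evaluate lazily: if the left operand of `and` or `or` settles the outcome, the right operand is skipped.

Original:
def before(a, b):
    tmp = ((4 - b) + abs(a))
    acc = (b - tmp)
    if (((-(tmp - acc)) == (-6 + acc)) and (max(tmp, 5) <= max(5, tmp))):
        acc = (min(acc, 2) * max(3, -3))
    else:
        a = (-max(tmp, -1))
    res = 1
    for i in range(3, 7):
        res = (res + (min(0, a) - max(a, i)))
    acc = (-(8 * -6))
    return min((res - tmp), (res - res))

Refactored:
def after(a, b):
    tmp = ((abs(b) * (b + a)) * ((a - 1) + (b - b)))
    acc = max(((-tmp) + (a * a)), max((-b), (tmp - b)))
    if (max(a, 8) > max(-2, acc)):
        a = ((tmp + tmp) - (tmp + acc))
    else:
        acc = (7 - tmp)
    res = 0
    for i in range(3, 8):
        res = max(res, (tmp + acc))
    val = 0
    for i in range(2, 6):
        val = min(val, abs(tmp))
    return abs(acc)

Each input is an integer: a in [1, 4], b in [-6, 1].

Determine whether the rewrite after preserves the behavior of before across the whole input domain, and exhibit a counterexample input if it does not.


There is a counterexample at a=1, b=-6: -72 on one side, 6 on the other.
before: tmp := 11 | acc := -17 | (((-(tmp - acc)) == (-6 + acc)) and (max(tmp, 5) <= max(5, tmp))): false | a := -11 | res := 1 | iter i=3: | res := -13 | iter i=4: | res := -28 | iter i=5: | res := -44 | iter i=6: | res := -61 | acc := 48 | result -72
after: tmp := 0 | acc := 6 | (max(a, 8) > max(-2, acc)): true | a := -6 | res := 0 | iter i=3: | res := 6 | iter i=4: | res := 6 | iter i=5: | res := 6 | iter i=6: | res := 6 | iter i=7: | res := 6 | val := 0 | iter i=2: | val := 0 | iter i=3: | val := 0 | iter i=4: | val := 0 | iter i=5: | val := 0 | result 6
verdict: not equivalent; witness: a=1, b=-6


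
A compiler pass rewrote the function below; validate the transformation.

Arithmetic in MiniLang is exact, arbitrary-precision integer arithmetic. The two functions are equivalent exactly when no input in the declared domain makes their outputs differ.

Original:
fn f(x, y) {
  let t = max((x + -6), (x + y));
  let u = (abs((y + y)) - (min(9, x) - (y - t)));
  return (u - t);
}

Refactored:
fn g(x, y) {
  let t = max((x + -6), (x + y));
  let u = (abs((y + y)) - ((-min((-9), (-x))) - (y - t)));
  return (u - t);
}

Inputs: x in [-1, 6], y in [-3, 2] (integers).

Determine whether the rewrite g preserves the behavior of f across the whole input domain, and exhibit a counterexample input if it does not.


Evaluate both at x=-1, y=-3.
f: t := -4 | u := 8 | result 12
g: t := -4 | u := -2 | result 2
12 != 2, so the rewrite changes behavior.
verdict: not equivalent; witness: x=-1, y=-3


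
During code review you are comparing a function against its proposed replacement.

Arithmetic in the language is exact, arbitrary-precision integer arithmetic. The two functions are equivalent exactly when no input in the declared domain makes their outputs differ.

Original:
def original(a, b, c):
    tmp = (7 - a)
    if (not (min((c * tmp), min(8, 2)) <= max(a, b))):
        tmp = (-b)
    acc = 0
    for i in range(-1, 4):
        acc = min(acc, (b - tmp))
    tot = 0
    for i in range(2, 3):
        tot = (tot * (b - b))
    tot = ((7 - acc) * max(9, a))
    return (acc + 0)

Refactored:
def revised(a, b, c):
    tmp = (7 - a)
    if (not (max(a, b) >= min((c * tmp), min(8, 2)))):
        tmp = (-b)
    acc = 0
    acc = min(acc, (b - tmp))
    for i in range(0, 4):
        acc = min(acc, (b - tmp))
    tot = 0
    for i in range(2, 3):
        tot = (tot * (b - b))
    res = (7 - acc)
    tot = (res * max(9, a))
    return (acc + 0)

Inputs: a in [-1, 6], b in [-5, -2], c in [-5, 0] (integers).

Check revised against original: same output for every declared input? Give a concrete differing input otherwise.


The two are interchangeable: arithmetic usage differs, plus comparison usage differs, plus local variable names differ, plus loop structure differs, plus statement counts differ, plus min/max/abs usage differs, and every declared input agrees.
One worked example (a=6, b=-2, c=-3) — original: tmp becomes 1; next (not (min((c * tmp), min(8, 2)) <= max(a, b))) evaluates to false; next acc becomes 0; next at i=-1:; next acc becomes -3; next at i=0:; next acc becomes -3; next at i=1:; next acc becomes -3; next at i=2:; next acc becomes -3; next at i=3:; next acc becomes -3; next tot becomes 0; next at i=2:; next tot becomes 0; next tot becomes 90; next final value -3; revised: tmp becomes 1; next (not (max(a, b) >= min((c * tmp), min(8, 2)))) evaluates to false; next acc becomes 0; next acc becomes -3; next at i=0:; next acc becomes -3; next at i=1:; next acc becomes -3; next at i=2:; next acc becomes -3; next at i=3:; next acc becomes -3; next tot becomes 0; next at i=2:; next tot becomes 0; next res becomes 10; next tot becomes 90; next final value -3; agreement on -3.
Sweeping the whole domain (192 inputs) finds no disagreement.
verdict: equivalent


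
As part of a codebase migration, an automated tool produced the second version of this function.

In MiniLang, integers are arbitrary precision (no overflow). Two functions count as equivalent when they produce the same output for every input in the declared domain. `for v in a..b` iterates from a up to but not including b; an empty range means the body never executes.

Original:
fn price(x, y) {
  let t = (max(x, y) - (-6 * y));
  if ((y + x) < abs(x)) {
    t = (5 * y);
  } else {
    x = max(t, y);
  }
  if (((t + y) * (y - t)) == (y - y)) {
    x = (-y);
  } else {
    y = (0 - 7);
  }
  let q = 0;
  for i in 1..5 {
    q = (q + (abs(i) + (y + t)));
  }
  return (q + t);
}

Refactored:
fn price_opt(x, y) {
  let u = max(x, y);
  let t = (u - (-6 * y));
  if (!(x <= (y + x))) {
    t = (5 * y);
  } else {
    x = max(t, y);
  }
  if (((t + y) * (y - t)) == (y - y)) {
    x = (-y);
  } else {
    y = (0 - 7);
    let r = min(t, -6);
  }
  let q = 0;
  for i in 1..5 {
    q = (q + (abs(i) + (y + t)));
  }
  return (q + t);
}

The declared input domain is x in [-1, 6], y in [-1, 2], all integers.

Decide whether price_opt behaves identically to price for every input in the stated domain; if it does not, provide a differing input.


There is a counterexample at x=-1, y=1: 7 on one side, 17 on the other.
price: t = 7; ((y + x) < abs(x)) -> true; t = 5; (((t + y) * (y - t)) == (y - y)) -> false; y = -7; q = 0; [i=1]; q = -1; [i=2]; q = -1; [i=3]; q = 0; [i=4]; q = 2; return 7
price_opt: u = 1; t = 7; (!(x <= (y + x))) -> false; x = 7; (((t + y) * (y - t)) == (y - y)) -> false; y = -7; r = -6; q = 0; [i=1]; q = 1; [i=2]; q = 3; [i=3]; q = 6; [i=4]; q = 10; return 17
verdict: not equivalent; witness: x=-1, y=1


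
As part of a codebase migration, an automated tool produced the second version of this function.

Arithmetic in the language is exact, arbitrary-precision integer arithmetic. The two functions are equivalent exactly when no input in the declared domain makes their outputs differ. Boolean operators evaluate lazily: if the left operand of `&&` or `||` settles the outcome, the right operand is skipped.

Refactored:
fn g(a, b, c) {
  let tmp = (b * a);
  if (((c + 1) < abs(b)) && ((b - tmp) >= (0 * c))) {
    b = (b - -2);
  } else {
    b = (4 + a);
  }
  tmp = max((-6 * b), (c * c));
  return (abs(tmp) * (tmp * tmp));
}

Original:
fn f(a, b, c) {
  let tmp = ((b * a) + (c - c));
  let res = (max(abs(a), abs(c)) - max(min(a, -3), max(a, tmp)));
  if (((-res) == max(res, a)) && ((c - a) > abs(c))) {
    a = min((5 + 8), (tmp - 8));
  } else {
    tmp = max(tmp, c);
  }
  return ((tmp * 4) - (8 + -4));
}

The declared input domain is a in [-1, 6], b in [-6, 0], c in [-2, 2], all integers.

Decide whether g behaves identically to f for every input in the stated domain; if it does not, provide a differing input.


Input a=-1, b=-6, c=-2: 20 from f versus 64 from g.
verdict: not equivalent; witness: a=-1, b=-6, c=-2


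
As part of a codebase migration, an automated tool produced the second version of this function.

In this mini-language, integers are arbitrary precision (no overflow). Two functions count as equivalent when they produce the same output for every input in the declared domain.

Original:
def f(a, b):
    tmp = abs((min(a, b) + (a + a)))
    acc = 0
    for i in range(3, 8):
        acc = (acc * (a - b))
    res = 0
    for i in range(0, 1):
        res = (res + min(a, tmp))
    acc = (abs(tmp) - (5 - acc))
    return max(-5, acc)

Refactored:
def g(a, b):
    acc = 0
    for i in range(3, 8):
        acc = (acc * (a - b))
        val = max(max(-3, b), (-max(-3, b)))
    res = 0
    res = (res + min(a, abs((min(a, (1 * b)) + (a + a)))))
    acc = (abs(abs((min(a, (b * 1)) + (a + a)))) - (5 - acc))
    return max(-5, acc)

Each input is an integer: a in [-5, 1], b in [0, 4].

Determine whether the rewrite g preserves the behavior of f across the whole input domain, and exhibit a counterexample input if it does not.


Comparing the listings, the differences include: min/max/abs usage differs; arithmetic usage differs; local variable names differ; loop structure differs; statement counts differ; constant usage differs.
As a probe, take a=0, b=2: f runs tmp becomes 0; next acc becomes 0; next at i=3:; next acc becomes 0; next at i=4:; next acc becomes 0; next at i=5:; next acc becomes 0; next at i=6:; next acc becomes 0; next at i=7:; next acc becomes 0; next res becomes 0; next at i=0:; next res becomes 0; next acc becomes -5; next final value -5; g runs acc becomes 0; next at i=3:; next acc becomes 0; next val becomes 2; next at i=4:; next acc becomes 0; next val becomes 2; next at i=5:; next acc becomes 0; next val becomes 2; next at i=6:; next acc becomes 0; next val becomes 2; next at i=7:; next acc becomes 0; next val becomes 2; next res becomes 0; next res becomes 0; next acc becomes -5; next final value -5; both end at -5.
An exhaustive pass over the 35 declared inputs shows identical outputs.
verdict: equivalent


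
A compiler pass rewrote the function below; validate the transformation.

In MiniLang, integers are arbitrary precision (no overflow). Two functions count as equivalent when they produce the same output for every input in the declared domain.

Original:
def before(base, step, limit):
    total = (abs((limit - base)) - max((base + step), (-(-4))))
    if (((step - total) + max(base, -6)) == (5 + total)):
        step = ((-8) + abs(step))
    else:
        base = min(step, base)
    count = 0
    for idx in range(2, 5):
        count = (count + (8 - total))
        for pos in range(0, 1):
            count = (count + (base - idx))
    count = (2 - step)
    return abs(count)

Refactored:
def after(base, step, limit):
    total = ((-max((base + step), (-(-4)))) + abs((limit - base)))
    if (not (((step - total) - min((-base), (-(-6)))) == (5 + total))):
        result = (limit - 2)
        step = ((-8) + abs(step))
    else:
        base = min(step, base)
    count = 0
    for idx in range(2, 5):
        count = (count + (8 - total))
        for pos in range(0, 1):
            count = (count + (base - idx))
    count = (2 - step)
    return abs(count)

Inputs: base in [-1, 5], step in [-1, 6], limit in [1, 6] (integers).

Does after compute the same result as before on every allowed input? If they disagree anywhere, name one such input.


These are not equivalent — on base=-1, step=-1, limit=1 the outputs split (3 vs 9).
before: total = -2; (((step - total) + max(base, -6)) == (5 + total)) -> false; base = -1; count = 0; [idx=2]; count = 10; [pos=0]; count = 7; [idx=3]; count = 17; [pos=0]; count = 13; [idx=4]; count = 23; [pos=0]; count = 18; count = 3; return 3
after: total = -2; (not (((step - total) - min((-base), (-(-6)))) == (5 + total))) -> true; result = -1; step = -7; count = 0; [idx=2]; count = 10; [pos=0]; count = 7; [idx=3]; count = 17; [pos=0]; count = 13; [idx=4]; count = 23; [pos=0]; count = 18; count = 9; return 9
verdict: not equivalent; witness: base=-1, step=-1, limit=1


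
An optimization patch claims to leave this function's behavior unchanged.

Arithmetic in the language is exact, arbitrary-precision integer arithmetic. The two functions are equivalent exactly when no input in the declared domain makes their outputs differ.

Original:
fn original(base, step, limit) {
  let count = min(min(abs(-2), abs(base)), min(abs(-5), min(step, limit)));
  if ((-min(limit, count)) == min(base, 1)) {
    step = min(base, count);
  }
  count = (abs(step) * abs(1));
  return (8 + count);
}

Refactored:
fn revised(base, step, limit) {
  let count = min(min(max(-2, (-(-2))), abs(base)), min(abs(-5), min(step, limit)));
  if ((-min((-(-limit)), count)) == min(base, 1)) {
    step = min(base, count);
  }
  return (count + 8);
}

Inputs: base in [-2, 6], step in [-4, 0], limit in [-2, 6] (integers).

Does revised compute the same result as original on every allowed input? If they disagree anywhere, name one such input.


There is a counterexample at base=-2, step=-4, limit=-2: 12 on one side, 4 on the other.
original: count=-4, then ((-min(limit, count)) == min(base, 1)) is false, then count=4, then returns 12
revised: count=-4, then ((-min((-(-limit)), count)) == min(base, 1)) is false, then returns 4
verdict: not equivalent; witness: base=-2, step=-4, limit=-2


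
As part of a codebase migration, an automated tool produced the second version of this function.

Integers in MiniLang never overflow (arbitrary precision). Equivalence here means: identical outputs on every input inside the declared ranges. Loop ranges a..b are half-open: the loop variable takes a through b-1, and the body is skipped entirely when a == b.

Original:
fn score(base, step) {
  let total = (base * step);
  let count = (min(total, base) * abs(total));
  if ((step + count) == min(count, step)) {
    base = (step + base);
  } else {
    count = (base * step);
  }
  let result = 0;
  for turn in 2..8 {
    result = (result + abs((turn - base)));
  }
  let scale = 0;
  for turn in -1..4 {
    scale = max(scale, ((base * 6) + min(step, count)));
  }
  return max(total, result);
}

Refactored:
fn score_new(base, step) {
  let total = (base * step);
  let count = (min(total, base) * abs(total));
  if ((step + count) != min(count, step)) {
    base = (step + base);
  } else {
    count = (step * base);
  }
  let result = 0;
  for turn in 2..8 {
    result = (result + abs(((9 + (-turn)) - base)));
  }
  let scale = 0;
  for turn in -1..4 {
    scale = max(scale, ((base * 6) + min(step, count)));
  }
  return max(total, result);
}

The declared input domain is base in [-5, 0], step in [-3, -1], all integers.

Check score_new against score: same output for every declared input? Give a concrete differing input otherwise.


On input base=-5, step=-3, score returns 57 while score_new returns 75.
verdict: not equivalent; witness: base=-5, step=-3


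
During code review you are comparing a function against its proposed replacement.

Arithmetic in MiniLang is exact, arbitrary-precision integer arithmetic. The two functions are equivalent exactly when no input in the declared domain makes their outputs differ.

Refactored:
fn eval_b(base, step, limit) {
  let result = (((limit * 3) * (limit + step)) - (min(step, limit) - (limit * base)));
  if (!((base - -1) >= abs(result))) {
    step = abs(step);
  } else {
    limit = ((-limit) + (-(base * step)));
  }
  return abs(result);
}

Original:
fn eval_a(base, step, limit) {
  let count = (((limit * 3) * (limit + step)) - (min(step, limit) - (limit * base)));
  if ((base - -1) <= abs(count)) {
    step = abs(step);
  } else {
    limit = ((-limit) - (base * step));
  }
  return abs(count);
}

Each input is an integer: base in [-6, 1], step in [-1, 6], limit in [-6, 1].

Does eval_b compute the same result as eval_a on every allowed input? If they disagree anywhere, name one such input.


Whatever the rewrite altered, no input in the stated domain can expose a difference; all 512 inputs agree.
verdict: equivalent


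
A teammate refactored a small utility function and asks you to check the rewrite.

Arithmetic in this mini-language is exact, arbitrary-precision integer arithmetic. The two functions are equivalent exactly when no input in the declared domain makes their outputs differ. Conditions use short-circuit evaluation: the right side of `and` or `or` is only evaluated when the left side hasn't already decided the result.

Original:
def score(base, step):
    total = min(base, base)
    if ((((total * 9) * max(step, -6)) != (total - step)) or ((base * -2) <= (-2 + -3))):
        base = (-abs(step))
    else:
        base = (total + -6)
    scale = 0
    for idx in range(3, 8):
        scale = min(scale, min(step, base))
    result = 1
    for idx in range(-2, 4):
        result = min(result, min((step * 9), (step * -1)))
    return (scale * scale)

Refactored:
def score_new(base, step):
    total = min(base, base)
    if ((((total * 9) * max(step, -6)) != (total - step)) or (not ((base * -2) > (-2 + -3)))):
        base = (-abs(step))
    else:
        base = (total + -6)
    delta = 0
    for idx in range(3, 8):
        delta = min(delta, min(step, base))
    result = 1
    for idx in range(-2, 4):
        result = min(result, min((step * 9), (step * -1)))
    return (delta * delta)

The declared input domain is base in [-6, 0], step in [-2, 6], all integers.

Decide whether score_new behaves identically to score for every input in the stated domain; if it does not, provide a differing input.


Changes here: comparison usage differs; also boolean connective usage differs; also local variable names differ; the full 63-point sweep finds no disagreement.
verdict: equivalent


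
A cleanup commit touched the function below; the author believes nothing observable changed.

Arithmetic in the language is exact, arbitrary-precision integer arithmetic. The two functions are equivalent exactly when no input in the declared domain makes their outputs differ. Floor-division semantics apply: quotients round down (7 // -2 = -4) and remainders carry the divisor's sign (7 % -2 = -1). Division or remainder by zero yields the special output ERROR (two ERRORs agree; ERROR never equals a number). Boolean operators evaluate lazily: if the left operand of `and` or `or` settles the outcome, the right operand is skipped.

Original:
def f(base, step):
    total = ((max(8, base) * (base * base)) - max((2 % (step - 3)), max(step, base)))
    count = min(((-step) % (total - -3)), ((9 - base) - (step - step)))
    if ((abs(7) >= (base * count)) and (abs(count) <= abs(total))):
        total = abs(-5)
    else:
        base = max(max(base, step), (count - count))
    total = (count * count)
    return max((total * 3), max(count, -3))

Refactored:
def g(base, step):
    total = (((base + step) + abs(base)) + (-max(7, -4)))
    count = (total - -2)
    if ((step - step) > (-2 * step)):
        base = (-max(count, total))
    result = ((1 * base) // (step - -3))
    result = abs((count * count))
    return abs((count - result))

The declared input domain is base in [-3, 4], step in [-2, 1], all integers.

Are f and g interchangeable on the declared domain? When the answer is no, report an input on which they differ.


Input base=-3, step=-2: 12 from f versus 56 from g.
verdict: not equivalent; witness: base=-3, step=-2


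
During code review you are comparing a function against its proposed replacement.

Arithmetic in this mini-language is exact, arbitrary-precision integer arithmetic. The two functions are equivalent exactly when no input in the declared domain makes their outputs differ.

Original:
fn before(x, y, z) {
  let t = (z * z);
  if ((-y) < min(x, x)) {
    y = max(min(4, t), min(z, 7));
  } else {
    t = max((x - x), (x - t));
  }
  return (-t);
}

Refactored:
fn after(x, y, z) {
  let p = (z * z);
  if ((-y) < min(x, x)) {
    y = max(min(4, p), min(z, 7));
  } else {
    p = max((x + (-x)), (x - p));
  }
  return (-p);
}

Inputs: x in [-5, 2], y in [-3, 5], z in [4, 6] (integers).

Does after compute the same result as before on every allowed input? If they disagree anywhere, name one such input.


The two are interchangeable: arithmetic usage differs; also local variable names differ, and every declared input agrees.
One worked example (x=-4, y=4, z=4) — before: t := 16 | ((-y) < min(x, x)): false | t := 0 | result 0; after: p := 16 | ((-y) < min(x, x)): false | p := 0 | result 0; agreement on 0.
Sweeping the whole domain (216 inputs) finds no disagreement.
verdict: equivalent


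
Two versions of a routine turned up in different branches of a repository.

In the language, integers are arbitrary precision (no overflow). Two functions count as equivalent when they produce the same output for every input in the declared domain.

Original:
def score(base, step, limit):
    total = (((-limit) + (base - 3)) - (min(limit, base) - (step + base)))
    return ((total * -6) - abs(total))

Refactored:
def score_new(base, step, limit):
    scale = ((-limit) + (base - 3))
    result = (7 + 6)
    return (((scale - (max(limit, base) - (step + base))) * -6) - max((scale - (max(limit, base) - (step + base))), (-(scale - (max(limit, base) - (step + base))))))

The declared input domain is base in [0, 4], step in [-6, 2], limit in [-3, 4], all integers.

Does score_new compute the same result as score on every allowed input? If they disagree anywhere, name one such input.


Input base=0, step=-6, limit=-3: 15 from score versus 30 from score_new.
verdict: not equivalent; witness: base=0, step=-6, limit=-3


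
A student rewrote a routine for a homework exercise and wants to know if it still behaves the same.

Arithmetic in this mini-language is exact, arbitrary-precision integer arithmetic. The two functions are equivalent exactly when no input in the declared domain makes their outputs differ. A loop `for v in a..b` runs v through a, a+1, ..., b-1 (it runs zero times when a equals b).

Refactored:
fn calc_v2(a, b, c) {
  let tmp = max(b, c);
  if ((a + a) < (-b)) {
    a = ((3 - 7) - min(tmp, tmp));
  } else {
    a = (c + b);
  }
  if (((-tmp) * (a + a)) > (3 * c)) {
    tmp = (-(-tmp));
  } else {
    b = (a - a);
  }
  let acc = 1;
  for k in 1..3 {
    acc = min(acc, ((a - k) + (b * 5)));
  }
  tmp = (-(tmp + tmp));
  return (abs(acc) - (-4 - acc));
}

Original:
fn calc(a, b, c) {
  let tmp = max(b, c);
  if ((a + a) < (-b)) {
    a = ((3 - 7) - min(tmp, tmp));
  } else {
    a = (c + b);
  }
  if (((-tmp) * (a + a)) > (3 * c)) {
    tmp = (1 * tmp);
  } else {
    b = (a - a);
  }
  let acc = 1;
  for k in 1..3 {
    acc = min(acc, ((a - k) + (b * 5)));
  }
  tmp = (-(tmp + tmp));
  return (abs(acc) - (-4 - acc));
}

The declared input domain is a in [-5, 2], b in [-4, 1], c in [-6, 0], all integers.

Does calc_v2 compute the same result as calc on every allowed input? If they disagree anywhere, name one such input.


The two versions differ — the changes include arithmetic usage differs; also constant usage differs.
Tracing a=1, b=-1, c=-6: calc: tmp = -1; ((a + a) < (-b)) -> false; a = -7; (((-tmp) * (a + a)) > (3 * c)) -> true; tmp = -1; acc = 1; [k=1]; acc = -13; [k=2]; acc = -14; tmp = 2; return 4 | calc_v2: tmp = -1; ((a + a) < (-b)) -> false; a = -7; (((-tmp) * (a + a)) > (3 * c)) -> true; tmp = -1; acc = 1; [k=1]; acc = -13; [k=2]; acc = -14; tmp = 2; return 4 — matching result 4.
Checked all 336 inputs in the declared domain: the outputs agree on every one.
verdict: equivalent


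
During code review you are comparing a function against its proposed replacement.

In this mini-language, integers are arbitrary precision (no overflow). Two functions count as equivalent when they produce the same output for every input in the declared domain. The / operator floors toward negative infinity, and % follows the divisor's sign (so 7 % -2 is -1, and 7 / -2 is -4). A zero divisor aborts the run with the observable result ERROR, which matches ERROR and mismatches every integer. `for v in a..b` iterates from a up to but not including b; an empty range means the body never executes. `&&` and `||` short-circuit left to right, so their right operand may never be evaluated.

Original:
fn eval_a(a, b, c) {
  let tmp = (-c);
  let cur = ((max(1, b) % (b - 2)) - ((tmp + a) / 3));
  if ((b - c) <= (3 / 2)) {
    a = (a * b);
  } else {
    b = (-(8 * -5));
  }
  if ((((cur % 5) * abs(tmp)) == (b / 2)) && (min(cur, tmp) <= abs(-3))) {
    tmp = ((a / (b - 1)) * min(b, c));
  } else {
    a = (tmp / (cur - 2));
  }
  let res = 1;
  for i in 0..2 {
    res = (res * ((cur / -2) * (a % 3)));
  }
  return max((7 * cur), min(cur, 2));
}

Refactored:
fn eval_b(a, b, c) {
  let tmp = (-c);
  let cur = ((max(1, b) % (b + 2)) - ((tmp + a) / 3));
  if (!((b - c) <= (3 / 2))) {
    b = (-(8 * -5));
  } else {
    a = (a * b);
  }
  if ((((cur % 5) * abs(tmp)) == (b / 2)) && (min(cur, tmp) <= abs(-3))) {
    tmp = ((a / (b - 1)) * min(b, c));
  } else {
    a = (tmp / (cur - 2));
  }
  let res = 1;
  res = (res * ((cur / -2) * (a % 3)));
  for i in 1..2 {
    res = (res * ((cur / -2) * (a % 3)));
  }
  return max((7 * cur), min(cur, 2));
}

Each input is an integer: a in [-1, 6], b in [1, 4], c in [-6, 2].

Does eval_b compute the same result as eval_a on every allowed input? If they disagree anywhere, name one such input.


These are not equivalent — on a=-1, b=1, c=-6 the outputs split (-1 vs 0).
eval_a: tmp := 6 | cur := -1 | ((b - c) <= (3 / 2)): false | b := 40 | ((((cur % 5) * abs(tmp)) == (b / 2)) && (min(cur, tmp) <= abs(-3))): false | a := -2 | res := 1 | iter i=0: | res := 0 | iter i=1: | res := 0 | result -1
eval_b: tmp := 6 | cur := 0 | (!((b - c) <= (3 / 2))): true | b := 40 | ((((cur % 5) * abs(tmp)) == (b / 2)) && (min(cur, tmp) <= abs(-3))): false | a := -3 | res := 1 | res := 0 | iter i=1: | res := 0 | result 0
verdict: not equivalent; witness: a=-1, b=1, c=-6


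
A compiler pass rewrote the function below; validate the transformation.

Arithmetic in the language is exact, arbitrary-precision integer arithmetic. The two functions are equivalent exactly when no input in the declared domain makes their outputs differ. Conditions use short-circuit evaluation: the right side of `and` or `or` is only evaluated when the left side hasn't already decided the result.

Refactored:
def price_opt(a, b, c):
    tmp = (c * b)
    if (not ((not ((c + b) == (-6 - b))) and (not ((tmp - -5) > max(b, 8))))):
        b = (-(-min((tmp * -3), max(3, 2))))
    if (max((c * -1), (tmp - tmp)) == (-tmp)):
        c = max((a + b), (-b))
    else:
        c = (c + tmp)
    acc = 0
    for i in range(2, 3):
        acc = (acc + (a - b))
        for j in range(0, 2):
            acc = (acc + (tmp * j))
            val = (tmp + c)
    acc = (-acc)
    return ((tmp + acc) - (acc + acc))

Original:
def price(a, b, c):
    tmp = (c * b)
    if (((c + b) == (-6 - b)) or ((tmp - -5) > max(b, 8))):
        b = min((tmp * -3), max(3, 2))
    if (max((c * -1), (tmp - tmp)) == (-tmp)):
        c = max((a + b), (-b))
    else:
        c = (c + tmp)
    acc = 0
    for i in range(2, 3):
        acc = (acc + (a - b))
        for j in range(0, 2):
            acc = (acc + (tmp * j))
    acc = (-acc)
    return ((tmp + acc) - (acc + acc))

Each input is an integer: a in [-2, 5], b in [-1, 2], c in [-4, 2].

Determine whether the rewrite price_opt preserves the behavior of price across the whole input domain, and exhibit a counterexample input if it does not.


Differences: arithmetic usage differs, boolean connective usage differs, local variable names differ, statement counts differ — yet all 224 inputs agree.
verdict: equivalent


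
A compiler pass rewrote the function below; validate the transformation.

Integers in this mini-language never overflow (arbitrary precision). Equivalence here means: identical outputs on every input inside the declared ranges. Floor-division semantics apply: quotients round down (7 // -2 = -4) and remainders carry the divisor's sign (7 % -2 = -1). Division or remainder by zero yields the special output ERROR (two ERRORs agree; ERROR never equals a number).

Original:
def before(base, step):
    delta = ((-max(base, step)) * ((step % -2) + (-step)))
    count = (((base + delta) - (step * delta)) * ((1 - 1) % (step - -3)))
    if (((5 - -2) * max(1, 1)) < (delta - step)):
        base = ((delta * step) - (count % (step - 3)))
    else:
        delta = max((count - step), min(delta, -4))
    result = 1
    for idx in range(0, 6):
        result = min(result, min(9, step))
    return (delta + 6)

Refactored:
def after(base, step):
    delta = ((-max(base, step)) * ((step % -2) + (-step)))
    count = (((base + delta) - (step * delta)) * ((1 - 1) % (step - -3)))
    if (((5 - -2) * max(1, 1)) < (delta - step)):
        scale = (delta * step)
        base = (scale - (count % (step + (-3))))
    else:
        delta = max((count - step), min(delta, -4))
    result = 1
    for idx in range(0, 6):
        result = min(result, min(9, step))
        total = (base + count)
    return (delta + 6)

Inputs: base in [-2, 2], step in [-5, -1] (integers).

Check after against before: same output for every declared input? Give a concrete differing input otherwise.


Changes here: arithmetic usage differs, and statement counts differ, and local variable names differ; the full 25-point sweep finds no disagreement.
verdict: equivalent


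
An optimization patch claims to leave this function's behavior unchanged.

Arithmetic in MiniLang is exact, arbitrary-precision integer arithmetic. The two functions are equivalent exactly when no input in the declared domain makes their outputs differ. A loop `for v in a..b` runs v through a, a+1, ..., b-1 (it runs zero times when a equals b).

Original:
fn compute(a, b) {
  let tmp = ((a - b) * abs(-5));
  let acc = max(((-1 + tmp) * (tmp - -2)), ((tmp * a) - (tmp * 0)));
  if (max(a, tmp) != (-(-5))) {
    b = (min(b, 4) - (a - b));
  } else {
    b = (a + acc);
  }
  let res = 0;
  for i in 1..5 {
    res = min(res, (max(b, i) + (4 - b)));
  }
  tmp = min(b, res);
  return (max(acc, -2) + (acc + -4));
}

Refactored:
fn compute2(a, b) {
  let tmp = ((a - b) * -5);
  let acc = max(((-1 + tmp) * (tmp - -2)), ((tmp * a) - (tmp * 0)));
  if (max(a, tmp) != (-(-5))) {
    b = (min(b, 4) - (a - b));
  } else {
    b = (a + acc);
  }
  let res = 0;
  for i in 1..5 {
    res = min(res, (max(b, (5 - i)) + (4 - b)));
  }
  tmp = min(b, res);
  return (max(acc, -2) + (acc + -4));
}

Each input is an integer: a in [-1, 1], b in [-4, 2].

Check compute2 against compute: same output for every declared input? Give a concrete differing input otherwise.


Run the pair on a=-1, b=-4.
compute: tmp becomes 15; next acc becomes 238; next (max(a, tmp) != (-(-5))) evaluates to true; next b becomes -7; next res becomes 0; next at i=1:; next res becomes 0; next at i=2:; next res becomes 0; next at i=3:; next res becomes 0; next at i=4:; next res becomes 0; next tmp becomes -7; next final value 472
compute2: tmp becomes -15; next acc becomes 208; next (max(a, tmp) != (-(-5))) evaluates to true; next b becomes -7; next res becomes 0; next at i=1:; next res becomes 0; next at i=2:; next res becomes 0; next at i=3:; next res becomes 0; next at i=4:; next res becomes 0; next tmp becomes -7; next final value 412
472 and 412 differ, so these are not the same function on this domain.
verdict: not equivalent; witness: a=-1, b=-4


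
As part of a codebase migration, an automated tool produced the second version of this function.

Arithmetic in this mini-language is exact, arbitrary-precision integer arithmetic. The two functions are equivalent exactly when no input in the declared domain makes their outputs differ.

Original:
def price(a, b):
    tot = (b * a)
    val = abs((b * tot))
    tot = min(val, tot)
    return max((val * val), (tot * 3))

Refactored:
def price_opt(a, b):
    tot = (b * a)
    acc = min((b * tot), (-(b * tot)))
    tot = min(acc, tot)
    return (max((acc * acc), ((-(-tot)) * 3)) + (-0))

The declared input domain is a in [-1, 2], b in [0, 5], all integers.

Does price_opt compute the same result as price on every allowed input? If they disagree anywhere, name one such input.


Take a=1, b=1.
price: tot = 1; val = 1; tot = 1; return 3
price_opt: tot = 1; acc = -1; tot = -1; return 1
3 vs 1 — the two versions disagree here.
verdict: not equivalent; witness: a=1, b=1


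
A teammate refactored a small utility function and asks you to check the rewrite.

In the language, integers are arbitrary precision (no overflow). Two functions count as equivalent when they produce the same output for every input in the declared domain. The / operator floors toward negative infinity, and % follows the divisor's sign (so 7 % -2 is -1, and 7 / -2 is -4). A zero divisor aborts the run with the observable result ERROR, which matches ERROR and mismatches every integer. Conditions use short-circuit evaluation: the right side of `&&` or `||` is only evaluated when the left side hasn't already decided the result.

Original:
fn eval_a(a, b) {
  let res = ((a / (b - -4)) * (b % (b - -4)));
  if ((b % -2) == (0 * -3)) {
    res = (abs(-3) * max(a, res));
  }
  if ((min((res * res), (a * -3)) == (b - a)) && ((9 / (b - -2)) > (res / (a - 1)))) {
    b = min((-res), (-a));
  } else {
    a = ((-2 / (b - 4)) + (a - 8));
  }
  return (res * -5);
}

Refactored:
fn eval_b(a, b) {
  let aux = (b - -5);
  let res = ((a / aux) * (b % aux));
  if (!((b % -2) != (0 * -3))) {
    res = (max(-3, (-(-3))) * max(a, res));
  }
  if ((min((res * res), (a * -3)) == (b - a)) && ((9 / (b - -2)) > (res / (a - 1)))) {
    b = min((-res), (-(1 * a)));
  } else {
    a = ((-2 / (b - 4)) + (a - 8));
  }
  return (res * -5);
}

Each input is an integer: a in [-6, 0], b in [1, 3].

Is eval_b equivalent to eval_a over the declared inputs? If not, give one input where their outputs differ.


These are not equivalent — on a=-6, b=1 the outputs split (10 vs 5).
eval_a: res := -2 | ((b % -2) == (0 * -3)): false | ((min((res * res), (a * -3)) == (b - a)) && ((9 / (b - -2)) > (res / (a - 1)))): false | a := -14 | result 10
eval_b: aux := 6 | res := -1 | (!((b % -2) != (0 * -3))): false | ((min((res * res), (a * -3)) == (b - a)) && ((9 / (b - -2)) > (res / (a - 1)))): false | a := -14 | result 5
verdict: not equivalent; witness: a=-6, b=1


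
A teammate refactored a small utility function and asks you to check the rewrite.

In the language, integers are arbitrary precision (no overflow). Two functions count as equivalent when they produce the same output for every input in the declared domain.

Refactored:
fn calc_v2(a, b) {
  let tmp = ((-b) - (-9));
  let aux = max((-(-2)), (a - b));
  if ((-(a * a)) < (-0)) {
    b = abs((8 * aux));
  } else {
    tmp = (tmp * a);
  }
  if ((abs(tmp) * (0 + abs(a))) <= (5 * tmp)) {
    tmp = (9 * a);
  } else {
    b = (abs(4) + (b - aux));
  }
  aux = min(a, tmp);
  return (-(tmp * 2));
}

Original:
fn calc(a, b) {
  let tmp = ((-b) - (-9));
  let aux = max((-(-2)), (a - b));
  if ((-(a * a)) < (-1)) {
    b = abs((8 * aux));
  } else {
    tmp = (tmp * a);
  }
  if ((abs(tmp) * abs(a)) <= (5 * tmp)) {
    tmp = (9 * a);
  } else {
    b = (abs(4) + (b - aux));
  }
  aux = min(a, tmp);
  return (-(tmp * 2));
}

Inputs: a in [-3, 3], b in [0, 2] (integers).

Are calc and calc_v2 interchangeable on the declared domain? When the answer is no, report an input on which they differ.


On input a=-1, b=1, calc returns 16 while calc_v2 returns 18.
verdict: not equivalent; witness: a=-1, b=1
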